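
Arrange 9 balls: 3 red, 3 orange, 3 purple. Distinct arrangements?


9!/(3!×3!×3!) = 1680

1680


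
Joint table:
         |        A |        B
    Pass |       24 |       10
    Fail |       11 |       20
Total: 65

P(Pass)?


P(Pass) = (24+10)/65 = 34/65

P(Pass) = 34/65 ≈ 52.31%


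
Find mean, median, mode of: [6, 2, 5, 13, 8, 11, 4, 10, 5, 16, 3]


Sorted: [2, 3, 4, 5, 5, 6, 8, 10, 11, 13, 16]
Mean = 83/11
Median = 6
Freq: {6: 1, 2: 1, 5: 2, 13: 1, 8: 1, 11: 1, 4: 1, 10: 1, 16: 1, 3: 1}
Mode: [5]

Mean=83/11, Median=6, Mode=5


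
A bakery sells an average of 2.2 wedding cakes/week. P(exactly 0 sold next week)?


Poisson(λ=2.2): P(X=0) = e^(-λ)×λ^k/k!
= e^(-2.2) × 2.2^0 / 0!
≈ 0.1108031584 × 1 / 1 ≈ 0.110803

P(X=0) ≈ 0.110803 ≈ 11.08%


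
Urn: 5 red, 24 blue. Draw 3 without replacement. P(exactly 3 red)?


Hypergeometric: C(5,3)×C(24,0)/C(29,3)
= 10×1/3654 = 5/1827

P(X=3) = 5/1827 ≈ 0.27%


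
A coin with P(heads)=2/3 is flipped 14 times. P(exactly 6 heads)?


Binomial: P(X=6) = C(14,6)×p^6×(1-p)^8
= 3003 × 64/729 × 1/6561 = 64064/1594323

P(X=6) = 64064/1594323 ≈ 4.02%


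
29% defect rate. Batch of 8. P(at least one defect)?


P(all good) = (71/100)^8 = 645753531245761/10000000000000000
P(≥1 defect) = 9354246468754239/10000000000000000

P = 9354246468754239/10000000000000000 ≈ 93.54%


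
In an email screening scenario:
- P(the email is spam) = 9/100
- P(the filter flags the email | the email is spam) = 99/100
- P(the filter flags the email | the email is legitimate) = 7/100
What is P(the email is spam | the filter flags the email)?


Using Bayes' theorem:
P(A|B) = P(B|A)·P(A) / P(B)

P(the filter flags the email) = 99/100 × 9/100 + 7/100 × 91/100
= 891/10000 + 637/10000 = 191/1250

P(the email is spam|the filter flags the email) = (891/10000) / (191/1250) = 891/1528

P(the email is spam|the filter flags the email) = 891/1528 ≈ 58.31%


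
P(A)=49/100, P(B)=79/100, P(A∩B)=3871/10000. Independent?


P(A)×P(B) = 3871/10000
P(A∩B) = 3871/10000
Equal ✓ → Independent

Yes, independent


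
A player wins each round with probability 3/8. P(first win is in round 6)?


Geometric: P(X=6) = (1-p)^(k-1)×p = (5/8)^5×3/8 = 9375/262144

P(X=6) = 9375/262144 ≈ 3.58%


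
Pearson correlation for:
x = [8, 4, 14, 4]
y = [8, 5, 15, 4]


n=4, Σx=30, Σy=32, Σxy=310, Σx²=292, Σy²=330
r = (4×310 - 30×32)/√((4×292 - 30²)(4×330 - 32²))
= 280/√(268×296) = 280/√79328 ≈ 280/281.6523 ≈ 0.9941

r ≈ 0.9941


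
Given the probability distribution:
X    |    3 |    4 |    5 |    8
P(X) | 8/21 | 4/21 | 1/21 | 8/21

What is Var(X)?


E[X] = 109/21
E[X²] = 673/21
Var(X) = E[X²] - (E[X])² = 673/21 - 11881/441 = 2252/441

Var(X) = 2252/441 ≈ 5.1066


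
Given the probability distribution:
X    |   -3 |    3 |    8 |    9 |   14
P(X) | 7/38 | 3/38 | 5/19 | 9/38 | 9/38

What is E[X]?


E[X] = Σ x·P(X=x)
= (-3)×(7/38) + (3)×(3/38) + (8)×(5/19) + (9)×(9/38) + (14)×(9/38)
= 275/38

E[X] = 275/38


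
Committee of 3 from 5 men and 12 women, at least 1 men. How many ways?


Count by #men:
  1M,2W: C(5,1)×C(12,2)=330
  2M,1W: C(5,2)×C(12,1)=120
  3M,0W: C(5,3)×C(12,0)=10
Total = 460

460


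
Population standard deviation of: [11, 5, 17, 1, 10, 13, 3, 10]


Mean = 70/8 = 35/4
  (11-35/4)²=81/16
  (5-35/4)²=225/16
  (17-35/4)²=1089/16
  (1-35/4)²=961/16
  (10-35/4)²=25/16
  (13-35/4)²=289/16
  (3-35/4)²=529/16
  (10-35/4)²=25/16
Σ(x-μ)² = 403/2
σ² = (403/2)/8 = 403/16

σ = √(403/16) ≈ 5.0187


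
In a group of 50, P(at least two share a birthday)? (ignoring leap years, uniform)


P(all different) = Π(365-i)/365 for i=0..49
= 0.029626
P(match) = 1 - 0.029626 = 0.970374

P ≈ 0.9704 ≈ 97.04%


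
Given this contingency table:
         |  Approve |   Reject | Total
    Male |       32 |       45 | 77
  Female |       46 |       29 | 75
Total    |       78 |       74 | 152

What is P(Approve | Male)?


P(Approve | Male) = 32/(32+45) = 32/77

P(Approve|Male) = 32/77 ≈ 41.56%


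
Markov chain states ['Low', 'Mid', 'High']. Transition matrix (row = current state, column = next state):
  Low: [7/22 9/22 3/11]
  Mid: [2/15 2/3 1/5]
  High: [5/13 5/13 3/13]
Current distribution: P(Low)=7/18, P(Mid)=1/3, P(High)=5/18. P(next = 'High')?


P(next=High) = Σᵢ P(now=i)×P(i→High)
= 7/18×3/11 + 1/3×1/5 + 5/18×3/13
= 7/66 + 1/15 + 5/78 = 508/2145

P = 508/2145 ≈ 0.2368


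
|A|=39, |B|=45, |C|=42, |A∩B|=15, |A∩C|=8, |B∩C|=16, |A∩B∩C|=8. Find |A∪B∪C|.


|A∪B∪C| = 39+45+42-15-8-16+8 = 95

|A∪B∪C| = 95


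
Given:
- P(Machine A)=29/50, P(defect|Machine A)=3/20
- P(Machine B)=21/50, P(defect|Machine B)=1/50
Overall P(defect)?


P(B) = Σ P(B|Aᵢ)×P(Aᵢ)
  3/20×29/50 = 87/1000
  1/50×21/50 = 21/2500
Sum = 477/5000

P(defect) = 477/5000 ≈ 9.54%


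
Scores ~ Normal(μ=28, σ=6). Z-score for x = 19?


z = (x - μ)/σ = (19 - 28)/6 = -1.5

z = -1.5


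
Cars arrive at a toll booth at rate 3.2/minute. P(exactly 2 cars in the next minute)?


Poisson(λ=3.2): P(X=2) = e^(-λ)×λ^k/k!
= e^(-3.2) × 3.2^2 / 2!
≈ 0.04076220398 × 10.24 / 2 ≈ 0.208702

P(X=2) ≈ 0.208702 ≈ 20.87%


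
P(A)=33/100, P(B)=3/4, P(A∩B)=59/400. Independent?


P(A)×P(B) = 99/400
P(A∩B) = 59/400
Not equal → NOT independent

No, not independent


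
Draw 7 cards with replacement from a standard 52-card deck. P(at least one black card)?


P(not a black card) = 26/52 = 1/2
P(none in 7 draws) = (1/2)^7 = 1/128
P(≥1 black card) = 1 - 1/128 = 127/128

P = 127/128 ≈ 99.22%


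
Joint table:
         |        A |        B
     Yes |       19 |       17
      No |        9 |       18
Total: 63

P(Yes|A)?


P(Yes|A) = 19/(19+9) = 19/28

P = 19/28 ≈ 67.86%


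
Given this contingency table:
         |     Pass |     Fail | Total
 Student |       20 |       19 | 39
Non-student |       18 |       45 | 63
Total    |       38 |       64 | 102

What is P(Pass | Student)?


P(Pass | Student) = 20/(20+19) = 20/39

P(Pass|Student) = 20/39 ≈ 51.28%


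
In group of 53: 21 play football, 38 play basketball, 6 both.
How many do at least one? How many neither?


|A∪B| = 21+38-6 = 53
Neither = 53-53 = 0

At least one: 53; Neither: 0


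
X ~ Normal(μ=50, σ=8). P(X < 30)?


z = (30-50)/8 = -2.5
P(Z < -2.5) = 0.0062

P(X < 30) ≈ 0.0062


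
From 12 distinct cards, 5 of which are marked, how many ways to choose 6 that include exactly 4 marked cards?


Choose 4 of the 5 marked cards and 2 of the other 7 cards:
C(5,4)×C(7,2) = 5×21 = 105

105


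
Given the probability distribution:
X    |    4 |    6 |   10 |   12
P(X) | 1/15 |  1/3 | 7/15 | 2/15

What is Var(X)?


E[X] = 128/15
E[X²] = 1184/15
Var(X) = E[X²] - (E[X])² = 1184/15 - 16384/225 = 1376/225

Var(X) = 1376/225 ≈ 6.1156


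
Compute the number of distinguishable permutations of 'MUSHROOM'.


Letters: 8, freq: {'M': 2, 'U': 1, 'S': 1, 'H': 1, 'R': 1, 'O': 2}
8!/(2!×1!×1!×1!×1!×2!) = 40320/4 = 10080

10080


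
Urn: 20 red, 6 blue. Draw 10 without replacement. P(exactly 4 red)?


Hypergeometric: C(20,4)×C(6,6)/C(26,10)
= 4845×1/5311735 = 3/3289

P(X=4) = 3/3289 ≈ 0.09%


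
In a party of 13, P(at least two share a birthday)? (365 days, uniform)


P(all different) = Π(365-i)/365 for i=0..12
= 0.805590
P(match) = 1 - 0.805590 = 0.194410

P ≈ 0.1944 ≈ 19.44%


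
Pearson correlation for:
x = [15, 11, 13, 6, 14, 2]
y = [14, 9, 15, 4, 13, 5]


n=6, Σx=61, Σy=60, Σxy=720, Σx²=751, Σy²=712
r = (6×720 - 61×60)/√((6×751 - 61²)(6×712 - 60²))
= 660/√(785×672) = 660/√527520 ≈ 660/726.3057 ≈ 0.9087

r ≈ 0.9087


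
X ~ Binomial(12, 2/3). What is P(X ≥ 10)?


P(X ≥ 10) = Σ P(X=i) for i=10..12
P(X=10) = 22528/177147
P(X=11) = 8192/177147
P(X=12) = 4096/531441
Sum = 96256/531441

P(X ≥ 10) = 96256/531441 ≈ 18.11%


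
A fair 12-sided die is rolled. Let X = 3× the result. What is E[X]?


E[die] = (1+12)/2 = 13/2
E[X] = 3 × 13/2 = 39/2

E[X] = 39/2


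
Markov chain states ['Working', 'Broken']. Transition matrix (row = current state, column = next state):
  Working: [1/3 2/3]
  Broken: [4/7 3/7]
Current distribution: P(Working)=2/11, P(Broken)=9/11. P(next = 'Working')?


P(next=Working) = Σᵢ P(now=i)×P(i→Working)
= 2/11×1/3 + 9/11×4/7
= 2/33 + 36/77 = 122/231

P = 122/231 ≈ 0.5281


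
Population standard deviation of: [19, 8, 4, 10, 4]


Mean = 45/5 = 9
  (19-9)²=100
  (8-9)²=1
  (4-9)²=25
  (10-9)²=1
  (4-9)²=25
Σ(x-μ)² = 152
σ² = 152/5

σ = √(152/5) ≈ 5.5136


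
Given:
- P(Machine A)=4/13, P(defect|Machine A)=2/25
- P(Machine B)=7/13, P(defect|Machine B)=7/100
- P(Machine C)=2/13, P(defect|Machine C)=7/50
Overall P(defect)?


P(B) = Σ P(B|Aᵢ)×P(Aᵢ)
  2/25×4/13 = 8/325
  7/100×7/13 = 49/1300
  7/50×2/13 = 7/325
Sum = 109/1300

P(defect) = 109/1300 ≈ 8.38%


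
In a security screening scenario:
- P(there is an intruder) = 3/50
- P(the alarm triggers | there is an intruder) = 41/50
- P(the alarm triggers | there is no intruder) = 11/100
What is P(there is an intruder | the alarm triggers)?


Using Bayes' theorem:
P(A|B) = P(B|A)·P(A) / P(B)

P(the alarm triggers) = 41/50 × 3/50 + 11/100 × 47/50
= 123/2500 + 517/5000 = 763/5000

P(there is an intruder|the alarm triggers) = (123/2500) / (763/5000) = 246/763

P(there is an intruder|the alarm triggers) = 246/763 ≈ 32.24%


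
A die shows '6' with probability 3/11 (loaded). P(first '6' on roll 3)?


Geometric: P(X=3) = (1-p)^(k-1)×p = (8/11)^2×3/11 = 192/1331

P(X=3) = 192/1331 ≈ 14.43%


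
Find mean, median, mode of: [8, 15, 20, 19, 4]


Sorted: [4, 8, 15, 19, 20]
Mean = 66/5
Median = 15
Freq: {8: 1, 15: 1, 20: 1, 19: 1, 4: 1}
Mode: No mode

Mean=66/5, Median=15, Mode=No mode


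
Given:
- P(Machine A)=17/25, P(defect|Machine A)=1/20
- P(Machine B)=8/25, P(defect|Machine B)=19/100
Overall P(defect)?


P(B) = Σ P(B|Aᵢ)×P(Aᵢ)
  1/20×17/25 = 17/500
  19/100×8/25 = 38/625
Sum = 237/2500

P(defect) = 237/2500 ≈ 9.48%


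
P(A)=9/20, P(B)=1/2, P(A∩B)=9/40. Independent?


P(A)×P(B) = 9/40
P(A∩B) = 9/40
Equal ✓ → Independent

Yes, independent


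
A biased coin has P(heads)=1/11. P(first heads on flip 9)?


Geometric: P(X=9) = (1-p)^(k-1)×p = (10/11)^8×1/11 = 100000000/2357947691

P(X=9) = 100000000/2357947691 ≈ 4.24%


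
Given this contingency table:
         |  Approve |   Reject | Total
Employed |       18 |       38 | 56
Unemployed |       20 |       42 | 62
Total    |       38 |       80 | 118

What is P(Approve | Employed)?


P(Approve | Employed) = 18/(18+38) = 18/56 = 9/28

P(Approve|Employed) = 9/28 ≈ 32.14%


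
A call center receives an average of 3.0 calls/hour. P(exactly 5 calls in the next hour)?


Poisson(λ=3.0): P(X=5) = e^(-λ)×λ^k/k!
= e^(-3.0) × 3.0^5 / 5!
≈ 0.04978706837 × 243 / 120 ≈ 0.100819

P(X=5) ≈ 0.100819 ≈ 10.08%


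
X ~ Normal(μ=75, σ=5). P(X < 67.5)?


z = (67.5-75)/5 = -1.5
P(Z < -1.5) = 0.0668

P(X < 67.5) ≈ 0.0668


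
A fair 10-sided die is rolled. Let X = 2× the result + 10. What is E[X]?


E[die] = (1+10)/2 = 11/2
E[X] = 2×11/2 + 10 = 21

E[X] = 21


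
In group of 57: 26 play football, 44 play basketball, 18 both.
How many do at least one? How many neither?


|A∪B| = 26+44-18 = 52
Neither = 57-52 = 5

At least one: 52; Neither: 5


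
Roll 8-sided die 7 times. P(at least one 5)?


P(no 5)^7 = (7/8)^7 = 823543/2097152
P(≥1) = 1 - 823543/2097152 = 1273609/2097152

P = 1273609/2097152 ≈ 60.73%


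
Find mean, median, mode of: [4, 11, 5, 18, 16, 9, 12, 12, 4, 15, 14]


Sorted: [4, 4, 5, 9, 11, 12, 12, 14, 15, 16, 18]
Mean = 120/11
Median = 12
Freq: {4: 2, 11: 1, 5: 1, 18: 1, 16: 1, 9: 1, 12: 2, 15: 1, 14: 1}
Mode: [4, 12]

Mean=120/11, Median=12, Mode=[4, 12]


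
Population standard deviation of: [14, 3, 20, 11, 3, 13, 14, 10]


Mean = 88/8 = 11
  (14-11)²=9
  (3-11)²=64
  (20-11)²=81
  (11-11)²=0
  (3-11)²=64
  (13-11)²=4
  (14-11)²=9
  (10-11)²=1
Σ(x-μ)² = 232
σ² = 232/8 = 29

σ = √(29) ≈ 5.3852


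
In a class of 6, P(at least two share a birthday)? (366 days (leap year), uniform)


P(all different) = Π(366-i)/366 for i=0..5
= 0.959646
P(match) = 1 - 0.959646 = 0.040354

P ≈ 0.0404 ≈ 4.04%


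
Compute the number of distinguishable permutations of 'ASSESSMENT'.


Letters: 10, freq: {'A': 1, 'S': 4, 'E': 2, 'M': 1, 'N': 1, 'T': 1}
10!/(1!×4!×2!×1!×1!×1!) = 3628800/48 = 75600

75600


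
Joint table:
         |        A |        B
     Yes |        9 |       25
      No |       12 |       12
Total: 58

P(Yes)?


P(Yes) = (9+25)/58 = 34/58 = 17/29

P(Yes) = 17/29 ≈ 58.62%


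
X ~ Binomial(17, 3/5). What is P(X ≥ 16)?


P(X ≥ 16) = Σ P(X=i) for i=16..17
P(X=16) = 1463588514/762939453125
P(X=17) = 129140163/762939453125
Sum = 1592728677/762939453125

P(X ≥ 16) = 1592728677/762939453125 ≈ 0.21%


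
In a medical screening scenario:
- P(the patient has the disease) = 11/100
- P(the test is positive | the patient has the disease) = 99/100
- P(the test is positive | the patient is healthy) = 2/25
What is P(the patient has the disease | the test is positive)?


Using Bayes' theorem:
P(A|B) = P(B|A)·P(A) / P(B)

P(the test is positive) = 99/100 × 11/100 + 2/25 × 89/100
= 1089/10000 + 89/1250 = 1801/10000

P(the patient has the disease|the test is positive) = (1089/10000) / (1801/10000) = 1089/1801

P(the patient has the disease|the test is positive) = 1089/1801 ≈ 60.47%


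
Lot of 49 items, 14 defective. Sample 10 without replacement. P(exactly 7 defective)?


Hypergeometric: C(14,7)×C(35,3)/C(49,10)
= 3432×6545/8217822536 = 36465/13340621

P(X=7) = 36465/13340621 ≈ 0.27%


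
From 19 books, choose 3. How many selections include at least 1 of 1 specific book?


Complement: C(19,3) - C(18,3) = 969 - 816 = 153

153


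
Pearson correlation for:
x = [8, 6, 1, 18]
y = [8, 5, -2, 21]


n=4, Σx=33, Σy=32, Σxy=470, Σx²=425, Σy²=534
r = (4×470 - 33×32)/√((4×425 - 33²)(4×534 - 32²))
= 824/√(611×1112) = 824/√679432 ≈ 824/824.2767 ≈ 0.9997

r ≈ 0.9997


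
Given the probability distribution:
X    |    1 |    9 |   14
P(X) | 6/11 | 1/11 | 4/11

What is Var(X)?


E[X] = 71/11
E[X²] = 871/11
Var(X) = E[X²] - (E[X])² = 871/11 - 5041/121 = 4540/121

Var(X) = 4540/121 ≈ 37.5207


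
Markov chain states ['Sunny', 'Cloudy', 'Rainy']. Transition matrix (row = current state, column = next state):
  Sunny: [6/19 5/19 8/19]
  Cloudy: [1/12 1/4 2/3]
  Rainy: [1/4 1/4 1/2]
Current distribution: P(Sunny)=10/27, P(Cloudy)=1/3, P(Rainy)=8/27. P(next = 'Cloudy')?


P(next=Cloudy) = Σᵢ P(now=i)×P(i→Cloudy)
= 10/27×5/19 + 1/3×1/4 + 8/27×1/4
= 50/513 + 1/12 + 2/27 = 523/2052

P = 523/2052 ≈ 0.2549


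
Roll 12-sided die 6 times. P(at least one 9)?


P(no 9)^6 = (11/12)^6 = 1771561/2985984
P(≥1) = 1 - 1771561/2985984 = 1214423/2985984

P = 1214423/2985984 ≈ 40.67%


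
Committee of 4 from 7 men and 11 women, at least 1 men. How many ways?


Count by #men:
  1M,3W: C(7,1)×C(11,3)=1155
  2M,2W: C(7,2)×C(11,2)=1155
  3M,1W: C(7,3)×C(11,1)=385
  4M,0W: C(7,4)×C(11,0)=35
Total = 2730

2730


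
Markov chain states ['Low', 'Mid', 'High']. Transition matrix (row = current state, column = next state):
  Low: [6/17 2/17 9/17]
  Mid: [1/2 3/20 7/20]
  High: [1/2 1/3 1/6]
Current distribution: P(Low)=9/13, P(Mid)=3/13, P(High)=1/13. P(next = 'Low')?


P(next=Low) = Σᵢ P(now=i)×P(i→Low)
= 9/13×6/17 + 3/13×1/2 + 1/13×1/2
= 54/221 + 3/26 + 1/26 = 88/221

P = 88/221 ≈ 0.3982


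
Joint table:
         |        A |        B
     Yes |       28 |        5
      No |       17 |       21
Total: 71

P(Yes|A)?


P(Yes|A) = 28/(28+17) = 28/45

P = 28/45 ≈ 62.22%


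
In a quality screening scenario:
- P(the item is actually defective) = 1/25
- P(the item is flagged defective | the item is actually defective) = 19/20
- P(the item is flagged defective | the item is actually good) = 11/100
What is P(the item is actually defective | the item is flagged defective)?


Using Bayes' theorem:
P(A|B) = P(B|A)·P(A) / P(B)

P(the item is flagged defective) = 19/20 × 1/25 + 11/100 × 24/25
= 19/500 + 66/625 = 359/2500

P(the item is actually defective|the item is flagged defective) = (19/500) / (359/2500) = 95/359

P(the item is actually defective|the item is flagged defective) = 95/359 ≈ 26.46%


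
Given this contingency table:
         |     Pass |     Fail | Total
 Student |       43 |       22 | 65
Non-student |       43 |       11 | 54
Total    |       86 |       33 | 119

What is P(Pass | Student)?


P(Pass | Student) = 43/(43+22) = 43/65

P(Pass|Student) = 43/65 ≈ 66.15%


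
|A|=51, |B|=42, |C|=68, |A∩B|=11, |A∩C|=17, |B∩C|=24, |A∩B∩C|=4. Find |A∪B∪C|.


|A∪B∪C| = 51+42+68-11-17-24+4 = 113

|A∪B∪C| = 113


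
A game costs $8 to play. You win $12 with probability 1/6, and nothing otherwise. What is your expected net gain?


E[gain] = (12-8)×1/6 + (-8)×5/6
= 2/3 - 20/3 = -6

Expected net gain = $-6 ≈ $-6.00


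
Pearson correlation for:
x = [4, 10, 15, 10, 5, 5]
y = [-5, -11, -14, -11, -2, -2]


n=6, Σx=49, Σy=-45, Σxy=-470, Σx²=491, Σy²=471
r = (6×(-470) - 49×(-45))/√((6×491 - 49²)(6×471 - (-45)²))
= -615/√(545×801) = -615/√436545 ≈ -615/660.7155 ≈ -0.9308

r ≈ -0.9308


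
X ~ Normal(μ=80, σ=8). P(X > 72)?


z = (72-80)/8 = -1.0
P(X > 72) = 1 - P(Z ≤ -1.0) = 1 - 0.1587 = 0.8413

P(X > 72) ≈ 0.8413


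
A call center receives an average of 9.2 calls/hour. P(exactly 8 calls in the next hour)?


Poisson(λ=9.2): P(X=8) = e^(-λ)×λ^k/k!
= e^(-9.2) × 9.2^8 / 8!
≈ 0.0001010394018 × 51321887.3138 / 40320 ≈ 0.128609

P(X=8) ≈ 0.128609 ≈ 12.86%


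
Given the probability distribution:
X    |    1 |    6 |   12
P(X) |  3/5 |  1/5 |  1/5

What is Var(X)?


E[X] = 21/5
E[X²] = 183/5
Var(X) = E[X²] - (E[X])² = 183/5 - 441/25 = 474/25

Var(X) = 474/25 ≈ 18.9600


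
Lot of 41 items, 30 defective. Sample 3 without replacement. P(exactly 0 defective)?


Hypergeometric: C(30,0)×C(11,3)/C(41,3)
= 1×165/10660 = 33/2132

P(X=0) = 33/2132 ≈ 1.55%


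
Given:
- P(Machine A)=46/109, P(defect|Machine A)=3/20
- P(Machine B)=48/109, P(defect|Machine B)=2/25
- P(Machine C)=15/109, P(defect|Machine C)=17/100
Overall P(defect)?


P(B) = Σ P(B|Aᵢ)×P(Aᵢ)
  3/20×46/109 = 69/1090
  2/25×48/109 = 96/2725
  17/100×15/109 = 51/2180
Sum = 1329/10900

P(defect) = 1329/10900 ≈ 12.19%


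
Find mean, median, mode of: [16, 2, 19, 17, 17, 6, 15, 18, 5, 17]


Sorted: [2, 5, 6, 15, 16, 17, 17, 17, 18, 19]
Mean = 132/10 = 66/5
Median = 33/2
Freq: {16: 1, 2: 1, 19: 1, 17: 3, 6: 1, 15: 1, 18: 1, 5: 1}
Mode: [17]

Mean=66/5, Median=33/2, Mode=17


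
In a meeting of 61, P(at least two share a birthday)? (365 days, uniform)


P(all different) = Π(365-i)/365 for i=0..60
= 0.004911
P(match) = 1 - 0.004911 = 0.995089

P ≈ 0.9951 ≈ 99.51%


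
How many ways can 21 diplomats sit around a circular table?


Circular arrangements of 21 distinct objects: fix one position to break rotational symmetry.
(n-1)! = 20! = 2432902008176640000

2432902008176640000


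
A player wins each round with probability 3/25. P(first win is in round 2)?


Geometric: P(X=2) = (1-p)^(k-1)×p = (22/25)^1×3/25 = 66/625

P(X=2) = 66/625 ≈ 10.56%


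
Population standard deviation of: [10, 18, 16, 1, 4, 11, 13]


Mean = 73/7
  (10-73/7)²=9/49
  (18-73/7)²=2809/49
  (16-73/7)²=1521/49
  (1-73/7)²=4356/49
  (4-73/7)²=2025/49
  (11-73/7)²=16/49
  (13-73/7)²=324/49
Σ(x-μ)² = 1580/7
σ² = (1580/7)/7 = 1580/49

σ = √(1580/49) ≈ 5.6785


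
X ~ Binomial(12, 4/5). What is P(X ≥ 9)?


P(X ≥ 9) = Σ P(X=i) for i=9..12
P(X=9) = 11534336/48828125
P(X=10) = 69206016/244140625
P(X=11) = 50331648/244140625
P(X=12) = 16777216/244140625
Sum = 38797312/48828125

P(X ≥ 9) = 38797312/48828125 ≈ 79.46%


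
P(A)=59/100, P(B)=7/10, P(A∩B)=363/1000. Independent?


P(A)×P(B) = 413/1000
P(A∩B) = 363/1000
Not equal → NOT independent

No, not independent


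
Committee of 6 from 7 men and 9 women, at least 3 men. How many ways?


Count by #men:
  3M,3W: C(7,3)×C(9,3)=2940
  4M,2W: C(7,4)×C(9,2)=1260
  5M,1W: C(7,5)×C(9,1)=189
  6M,0W: C(7,6)×C(9,0)=7
Total = 4396

4396


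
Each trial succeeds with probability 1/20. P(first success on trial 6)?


Geometric: P(X=6) = (1-p)^(k-1)×p = (19/20)^5×1/20 = 2476099/64000000

P(X=6) = 2476099/64000000 ≈ 3.87%


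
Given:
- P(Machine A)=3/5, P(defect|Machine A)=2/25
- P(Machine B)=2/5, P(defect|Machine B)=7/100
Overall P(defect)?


P(B) = Σ P(B|Aᵢ)×P(Aᵢ)
  2/25×3/5 = 6/125
  7/100×2/5 = 7/250
Sum = 19/250

P(defect) = 19/250 ≈ 7.60%


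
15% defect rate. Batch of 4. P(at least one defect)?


P(all good) = (17/20)^4 = 83521/160000
P(≥1 defect) = 76479/160000

P = 76479/160000 ≈ 47.80%


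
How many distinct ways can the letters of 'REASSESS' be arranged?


Letters: 8, freq: {'R': 1, 'E': 2, 'A': 1, 'S': 4}
8!/(1!×2!×1!×4!) = 40320/48 = 840

840


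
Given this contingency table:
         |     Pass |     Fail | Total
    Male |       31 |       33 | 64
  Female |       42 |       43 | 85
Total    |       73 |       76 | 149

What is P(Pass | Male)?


P(Pass | Male) = 31/(31+33) = 31/64

P(Pass|Male) = 31/64 ≈ 48.44%


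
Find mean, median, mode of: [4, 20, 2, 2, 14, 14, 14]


Sorted: [2, 2, 4, 14, 14, 14, 20]
Mean = 70/7 = 10
Median = 14
Freq: {4: 1, 20: 1, 2: 2, 14: 3}
Mode: [14]

Mean=10, Median=14, Mode=14


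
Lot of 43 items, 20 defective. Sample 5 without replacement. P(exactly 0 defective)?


Hypergeometric: C(20,0)×C(23,5)/C(43,5)
= 1×33649/962598 = 4807/137514

P(X=0) = 4807/137514 ≈ 3.50%


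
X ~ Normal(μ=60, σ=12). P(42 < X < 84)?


z₁=(42-60)/12=-1.5, z₂=(84-60)/12=2.0
P = Φ(2.0) - Φ(-1.5) = 0.977250 - 0.066807 = 0.910443 ≈ 0.9104

P(42 < X < 84) ≈ 0.9104


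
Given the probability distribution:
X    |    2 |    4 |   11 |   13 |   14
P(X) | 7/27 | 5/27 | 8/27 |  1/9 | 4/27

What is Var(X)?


E[X] = 217/27
E[X²] = 263/3
Var(X) = E[X²] - (E[X])² = 263/3 - 47089/729 = 16820/729

Var(X) = 16820/729 ≈ 23.0727


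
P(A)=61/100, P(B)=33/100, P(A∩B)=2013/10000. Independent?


P(A)×P(B) = 2013/10000
P(A∩B) = 2013/10000
Equal ✓ → Independent

Yes, independent


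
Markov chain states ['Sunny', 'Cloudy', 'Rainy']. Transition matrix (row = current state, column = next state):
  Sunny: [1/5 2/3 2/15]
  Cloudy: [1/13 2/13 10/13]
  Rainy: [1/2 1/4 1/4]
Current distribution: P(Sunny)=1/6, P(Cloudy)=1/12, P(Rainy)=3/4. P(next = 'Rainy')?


P(next=Rainy) = Σᵢ P(now=i)×P(i→Rainy)
= 1/6×2/15 + 1/12×10/13 + 3/4×1/4
= 1/45 + 5/78 + 3/16 = 2563/9360

P = 2563/9360 ≈ 0.2738


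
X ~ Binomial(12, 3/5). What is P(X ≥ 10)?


P(X ≥ 10) = Σ P(X=i) for i=10..12
P(X=10) = 15588936/244140625
P(X=11) = 4251528/244140625
P(X=12) = 531441/244140625
Sum = 4074381/48828125

P(X ≥ 10) = 4074381/48828125 ≈ 8.34%


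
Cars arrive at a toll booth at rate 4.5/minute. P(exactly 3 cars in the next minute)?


Poisson(λ=4.5): P(X=3) = e^(-λ)×λ^k/k!
= e^(-4.5) × 4.5^3 / 3!
≈ 0.01110899654 × 91.125 / 6 ≈ 0.168718

P(X=3) ≈ 0.168718 ≈ 16.87%


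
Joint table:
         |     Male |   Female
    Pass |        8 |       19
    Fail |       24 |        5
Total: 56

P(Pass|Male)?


P(Pass|Male) = 8/(8+24) = 8/32 = 1/4

P = 1/4 ≈ 25.00%


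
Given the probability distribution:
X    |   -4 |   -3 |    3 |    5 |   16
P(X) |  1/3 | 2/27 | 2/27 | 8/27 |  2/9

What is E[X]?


E[X] = Σ x·P(X=x)
= (-4)×(1/3) + (-3)×(2/27) + (3)×(2/27) + (5)×(8/27) + (16)×(2/9)
= 100/27

E[X] = 100/27


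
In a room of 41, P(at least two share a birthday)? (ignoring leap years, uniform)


P(all different) = Π(365-i)/365 for i=0..40
= 0.096848
P(match) = 1 - 0.096848 = 0.903152

P ≈ 0.9032 ≈ 90.32%


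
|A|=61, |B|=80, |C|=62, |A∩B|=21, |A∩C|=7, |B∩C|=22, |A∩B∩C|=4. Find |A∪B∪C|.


|A∪B∪C| = 61+80+62-21-7-22+4 = 157

|A∪B∪C| = 157


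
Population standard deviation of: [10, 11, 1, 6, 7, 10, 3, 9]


Mean = 57/8
  (10-57/8)²=529/64
  (11-57/8)²=961/64
  (1-57/8)²=2401/64
  (6-57/8)²=81/64
  (7-57/8)²=1/64
  (10-57/8)²=529/64
  (3-57/8)²=1089/64
  (9-57/8)²=225/64
Σ(x-μ)² = 727/8
σ² = (727/8)/8 = 727/64

σ = √(727/64) ≈ 3.3704


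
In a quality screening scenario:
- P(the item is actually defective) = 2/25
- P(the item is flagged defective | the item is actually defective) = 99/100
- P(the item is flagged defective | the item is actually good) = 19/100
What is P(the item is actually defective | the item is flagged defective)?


Using Bayes' theorem:
P(A|B) = P(B|A)·P(A) / P(B)

P(the item is flagged defective) = 99/100 × 2/25 + 19/100 × 23/25
= 99/1250 + 437/2500 = 127/500

P(the item is actually defective|the item is flagged defective) = (99/1250) / (127/500) = 198/635

P(the item is actually defective|the item is flagged defective) = 198/635 ≈ 31.18%


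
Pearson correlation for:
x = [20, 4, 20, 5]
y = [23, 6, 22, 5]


n=4, Σx=49, Σy=56, Σxy=949, Σx²=841, Σy²=1074
r = (4×949 - 49×56)/√((4×841 - 49²)(4×1074 - 56²))
= 1052/√(963×1160) = 1052/√1117080 ≈ 1052/1056.9201 ≈ 0.9953

r ≈ 0.9953


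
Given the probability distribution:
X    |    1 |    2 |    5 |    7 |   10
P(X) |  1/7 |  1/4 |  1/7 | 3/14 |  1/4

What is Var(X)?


E[X] = 75/14
E[X²] = 563/14
Var(X) = E[X²] - (E[X])² = 563/14 - 5625/196 = 2257/196

Var(X) = 2257/196 ≈ 11.5153


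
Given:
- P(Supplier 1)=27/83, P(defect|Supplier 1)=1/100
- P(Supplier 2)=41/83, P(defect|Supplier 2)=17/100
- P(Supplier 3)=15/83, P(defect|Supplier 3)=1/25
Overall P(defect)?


P(B) = Σ P(B|Aᵢ)×P(Aᵢ)
  1/100×27/83 = 27/8300
  17/100×41/83 = 697/8300
  1/25×15/83 = 3/415
Sum = 196/2075

P(defect) = 196/2075 ≈ 9.45%


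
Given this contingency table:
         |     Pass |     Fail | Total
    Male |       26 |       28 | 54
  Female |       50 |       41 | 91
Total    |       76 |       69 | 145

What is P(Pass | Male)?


P(Pass | Male) = 26/(26+28) = 26/54 = 13/27

P(Pass|Male) = 13/27 ≈ 48.15%


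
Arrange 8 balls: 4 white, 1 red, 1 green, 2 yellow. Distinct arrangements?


8!/(4!×1!×1!×2!) = 840

840


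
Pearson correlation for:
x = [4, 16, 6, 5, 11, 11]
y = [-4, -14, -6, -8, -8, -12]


n=6, Σx=53, Σy=-52, Σxy=-536, Σx²=575, Σy²=520
r = (6×(-536) - 53×(-52))/√((6×575 - 53²)(6×520 - (-52)²))
= -460/√(641×416) = -460/√266656 ≈ -460/516.3875 ≈ -0.8908

r ≈ -0.8908


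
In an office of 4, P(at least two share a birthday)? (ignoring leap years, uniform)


P(all different) = Π(365-i)/365 for i=0..3
= 0.983644
P(match) = 1 - 0.983644 = 0.016356

P ≈ 0.0164 ≈ 1.64%


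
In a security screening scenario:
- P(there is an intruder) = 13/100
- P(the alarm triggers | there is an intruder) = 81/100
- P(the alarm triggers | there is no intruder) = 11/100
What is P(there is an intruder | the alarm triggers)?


Using Bayes' theorem:
P(A|B) = P(B|A)·P(A) / P(B)

P(the alarm triggers) = 81/100 × 13/100 + 11/100 × 87/100
= 1053/10000 + 957/10000 = 201/1000

P(there is an intruder|the alarm triggers) = (1053/10000) / (201/1000) = 351/670

P(there is an intruder|the alarm triggers) = 351/670 ≈ 52.39%


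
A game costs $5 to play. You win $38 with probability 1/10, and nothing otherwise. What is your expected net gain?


E[gain] = (38-5)×1/10 + (-5)×9/10
= 33/10 - 9/2 = -6/5

Expected net gain = $-6/5 ≈ $-1.20


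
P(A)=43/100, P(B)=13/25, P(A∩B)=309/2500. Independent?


P(A)×P(B) = 559/2500
P(A∩B) = 309/2500
Not equal → NOT independent

No, not independent


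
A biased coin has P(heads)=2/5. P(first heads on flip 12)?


Geometric: P(X=12) = (1-p)^(k-1)×p = (3/5)^11×2/5 = 354294/244140625

P(X=12) = 354294/244140625 ≈ 0.15%


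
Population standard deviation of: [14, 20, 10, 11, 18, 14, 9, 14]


Mean = 110/8 = 55/4
  (14-55/4)²=1/16
  (20-55/4)²=625/16
  (10-55/4)²=225/16
  (11-55/4)²=121/16
  (18-55/4)²=289/16
  (14-55/4)²=1/16
  (9-55/4)²=361/16
  (14-55/4)²=1/16
Σ(x-μ)² = 203/2
σ² = (203/2)/8 = 203/16

σ = √(203/16) ≈ 3.5620


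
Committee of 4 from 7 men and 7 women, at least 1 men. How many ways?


Count by #men:
  1M,3W: C(7,1)×C(7,3)=245
  2M,2W: C(7,2)×C(7,2)=441
  3M,1W: C(7,3)×C(7,1)=245
  4M,0W: C(7,4)×C(7,0)=35
Total = 966

966


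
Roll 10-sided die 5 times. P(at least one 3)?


P(no 3)^5 = (9/10)^5 = 59049/100000
P(≥1) = 1 - 59049/100000 = 40951/100000

P = 40951/100000 ≈ 40.95%


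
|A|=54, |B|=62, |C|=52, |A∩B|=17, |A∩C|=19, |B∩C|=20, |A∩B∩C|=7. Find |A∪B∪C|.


|A∪B∪C| = 54+62+52-17-19-20+7 = 119

|A∪B∪C| = 119


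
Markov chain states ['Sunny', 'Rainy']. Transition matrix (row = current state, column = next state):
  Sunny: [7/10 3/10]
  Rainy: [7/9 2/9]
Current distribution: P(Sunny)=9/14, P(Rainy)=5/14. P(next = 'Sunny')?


P(next=Sunny) = Σᵢ P(now=i)×P(i→Sunny)
= 9/14×7/10 + 5/14×7/9
= 9/20 + 5/18 = 131/180

P = 131/180 ≈ 0.7278


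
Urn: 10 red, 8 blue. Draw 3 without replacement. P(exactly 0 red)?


Hypergeometric: C(10,0)×C(8,3)/C(18,3)
= 1×56/816 = 7/102

P(X=0) = 7/102 ≈ 6.86%


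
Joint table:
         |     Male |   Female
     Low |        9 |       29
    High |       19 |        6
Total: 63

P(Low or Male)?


P(Low∨Male) = P(Low) + P(Male) - P(Low∧Male)
= (38 + 28 - 9)/63 = 57/63 = 19/21

P = 19/21 ≈ 90.48%


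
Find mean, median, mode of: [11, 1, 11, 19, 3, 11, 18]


Sorted: [1, 3, 11, 11, 11, 18, 19]
Mean = 74/7
Median = 11
Freq: {11: 3, 1: 1, 19: 1, 3: 1, 18: 1}
Mode: [11]

Mean=74/7, Median=11, Mode=11


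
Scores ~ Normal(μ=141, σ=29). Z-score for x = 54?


z = (x - μ)/σ = (54 - 141)/29 = -3.0

z = -3.0


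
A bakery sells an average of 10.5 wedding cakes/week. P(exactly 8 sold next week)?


Poisson(λ=10.5): P(X=8) = e^(-λ)×λ^k/k!
= e^(-10.5) × 10.5^8 / 8!
≈ 2.753644935e-05 × 147745544.379 / 40320 ≈ 0.100902

P(X=8) ≈ 0.100902 ≈ 10.09%


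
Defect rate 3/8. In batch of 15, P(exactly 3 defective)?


Binomial: P(X=3) = C(15,3)×p^3×(1-p)^12
= 455 × 27/512 × 244140625/68719476736 = 2999267578125/35184372088832

P(X=3) = 2999267578125/35184372088832 ≈ 8.52%


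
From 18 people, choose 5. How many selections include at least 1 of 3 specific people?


Complement: C(18,5) - C(15,5) = 8568 - 3003 = 5565

5565


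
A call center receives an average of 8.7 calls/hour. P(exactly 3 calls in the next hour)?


Poisson(λ=8.7): P(X=3) = e^(-λ)×λ^k/k!
= e^(-8.7) × 8.7^3 / 3!
≈ 0.000166585811 × 658.503 / 6 ≈ 0.018283

P(X=3) ≈ 0.018283 ≈ 1.83%


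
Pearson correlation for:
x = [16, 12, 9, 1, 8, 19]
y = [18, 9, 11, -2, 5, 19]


n=6, Σx=65, Σy=60, Σxy=894, Σx²=907, Σy²=916
r = (6×894 - 65×60)/√((6×907 - 65²)(6×916 - 60²))
= 1464/√(1217×1896) = 1464/√2307432 ≈ 1464/1519.0234 ≈ 0.9638

r ≈ 0.9638


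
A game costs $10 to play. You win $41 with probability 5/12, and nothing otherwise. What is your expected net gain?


E[gain] = (41-10)×5/12 + (-10)×7/12
= 155/12 - 35/6 = 85/12

Expected net gain = $85/12 ≈ $7.08


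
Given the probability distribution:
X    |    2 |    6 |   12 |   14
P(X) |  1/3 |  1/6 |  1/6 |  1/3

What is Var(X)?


E[X] = 25/3
E[X²] = 290/3
Var(X) = E[X²] - (E[X])² = 290/3 - 625/9 = 245/9

Var(X) = 245/9 ≈ 27.2222


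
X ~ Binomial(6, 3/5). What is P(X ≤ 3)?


P(X ≤ 3) = Σ P(X=i) for i=0..3
P(X=0) = 64/15625
P(X=1) = 576/15625
P(X=2) = 432/3125
P(X=3) = 864/3125
Sum = 1424/3125

P(X ≤ 3) = 1424/3125 ≈ 45.57%


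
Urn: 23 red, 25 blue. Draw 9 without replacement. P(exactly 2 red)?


Hypergeometric: C(23,2)×C(25,7)/C(48,9)
= 253×480700/1677106640 = 24035/331444

P(X=2) = 24035/331444 ≈ 7.25%


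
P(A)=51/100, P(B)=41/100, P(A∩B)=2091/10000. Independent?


P(A)×P(B) = 2091/10000
P(A∩B) = 2091/10000
Equal ✓ → Independent

Yes, independent


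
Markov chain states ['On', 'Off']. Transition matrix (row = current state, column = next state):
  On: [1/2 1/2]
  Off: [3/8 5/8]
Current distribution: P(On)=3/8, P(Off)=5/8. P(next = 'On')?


P(next=On) = Σᵢ P(now=i)×P(i→On)
= 3/8×1/2 + 5/8×3/8
= 3/16 + 15/64 = 27/64

P = 27/64 ≈ 0.4219


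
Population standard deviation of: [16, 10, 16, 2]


Mean = 44/4 = 11
  (16-11)²=25
  (10-11)²=1
  (16-11)²=25
  (2-11)²=81
Σ(x-μ)² = 132
σ² = 132/4 = 33

σ = √(33) ≈ 5.7446


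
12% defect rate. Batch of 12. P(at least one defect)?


P(all good) = (22/25)^12 = 12855002631049216/59604644775390625
P(≥1 defect) = 46749642144341409/59604644775390625

P = 46749642144341409/59604644775390625 ≈ 78.43%


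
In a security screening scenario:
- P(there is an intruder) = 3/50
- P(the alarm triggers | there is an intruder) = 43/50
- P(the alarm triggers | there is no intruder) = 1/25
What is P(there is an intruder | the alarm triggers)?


Using Bayes' theorem:
P(A|B) = P(B|A)·P(A) / P(B)

P(the alarm triggers) = 43/50 × 3/50 + 1/25 × 47/50
= 129/2500 + 47/1250 = 223/2500

P(there is an intruder|the alarm triggers) = (129/2500) / (223/2500) = 129/223

P(there is an intruder|the alarm triggers) = 129/223 ≈ 57.85%


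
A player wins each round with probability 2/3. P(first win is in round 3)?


Geometric: P(X=3) = (1-p)^(k-1)×p = (1/3)^2×2/3 = 2/27

P(X=3) = 2/27 ≈ 7.41%


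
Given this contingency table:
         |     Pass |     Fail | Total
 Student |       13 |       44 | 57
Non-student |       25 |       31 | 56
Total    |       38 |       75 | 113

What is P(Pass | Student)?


P(Pass | Student) = 13/(13+44) = 13/57

P(Pass|Student) = 13/57 ≈ 22.81%


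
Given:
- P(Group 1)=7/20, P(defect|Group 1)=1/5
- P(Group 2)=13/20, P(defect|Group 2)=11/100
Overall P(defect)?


P(B) = Σ P(B|Aᵢ)×P(Aᵢ)
  1/5×7/20 = 7/100
  11/100×13/20 = 143/2000
Sum = 283/2000

P(defect) = 283/2000 ≈ 14.15%


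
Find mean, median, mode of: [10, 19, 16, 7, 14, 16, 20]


Sorted: [7, 10, 14, 16, 16, 19, 20]
Mean = 102/7
Median = 16
Freq: {10: 1, 19: 1, 16: 2, 7: 1, 14: 1, 20: 1}
Mode: [16]

Mean=102/7, Median=16, Mode=16


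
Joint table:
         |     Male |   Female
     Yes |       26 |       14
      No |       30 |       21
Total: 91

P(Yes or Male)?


P(Yes∨Male) = P(Yes) + P(Male) - P(Yes∧Male)
= (40 + 56 - 26)/91 = 70/91 = 10/13

P = 10/13 ≈ 76.92%


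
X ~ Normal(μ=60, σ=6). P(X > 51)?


z = (51-60)/6 = -1.5
P(X > 51) = 1 - P(Z ≤ -1.5) = 1 - 0.0668 = 0.9332

P(X > 51) ≈ 0.9332


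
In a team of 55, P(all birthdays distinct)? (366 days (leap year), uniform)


P(all different) = Π(366-i)/366 for i=0..54
= (366/366)×(365/366)×...×(312/366)
= 0.013909

P ≈ 0.0139 ≈ 1.39%


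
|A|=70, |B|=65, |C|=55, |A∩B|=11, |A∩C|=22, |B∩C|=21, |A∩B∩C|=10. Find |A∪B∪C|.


|A∪B∪C| = 70+65+55-11-22-21+10 = 146

|A∪B∪C| = 146


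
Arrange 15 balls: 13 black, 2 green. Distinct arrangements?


15!/(13!×2!) = 105

105


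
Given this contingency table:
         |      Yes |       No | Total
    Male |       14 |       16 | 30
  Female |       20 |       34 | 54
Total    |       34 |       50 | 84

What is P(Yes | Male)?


P(Yes | Male) = 14/(14+16) = 14/30 = 7/15

P(Yes|Male) = 7/15 ≈ 46.67%


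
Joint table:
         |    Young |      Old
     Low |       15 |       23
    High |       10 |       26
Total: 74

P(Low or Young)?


P(Low∨Young) = P(Low) + P(Young) - P(Low∧Young)
= (38 + 25 - 15)/74 = 48/74 = 24/37

P = 24/37 ≈ 64.86%


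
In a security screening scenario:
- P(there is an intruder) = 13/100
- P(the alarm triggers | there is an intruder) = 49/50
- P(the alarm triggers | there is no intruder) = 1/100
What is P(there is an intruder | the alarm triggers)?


Using Bayes' theorem:
P(A|B) = P(B|A)·P(A) / P(B)

P(the alarm triggers) = 49/50 × 13/100 + 1/100 × 87/100
= 637/5000 + 87/10000 = 1361/10000

P(there is an intruder|the alarm triggers) = (637/5000) / (1361/10000) = 1274/1361

P(there is an intruder|the alarm triggers) = 1274/1361 ≈ 93.61%


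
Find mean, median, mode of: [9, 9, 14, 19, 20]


Sorted: [9, 9, 14, 19, 20]
Mean = 71/5
Median = 14
Freq: {9: 2, 14: 1, 19: 1, 20: 1}
Mode: [9]

Mean=71/5, Median=14, Mode=9


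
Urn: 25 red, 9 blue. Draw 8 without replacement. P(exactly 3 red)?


Hypergeometric: C(25,3)×C(9,5)/C(34,8)
= 2300×126/18156204 = 8050/504339

P(X=3) = 8050/504339 ≈ 1.60%


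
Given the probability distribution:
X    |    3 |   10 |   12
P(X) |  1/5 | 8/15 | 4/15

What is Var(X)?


E[X] = 137/15
E[X²] = 1403/15
Var(X) = E[X²] - (E[X])² = 1403/15 - 18769/225 = 2276/225

Var(X) = 2276/225 ≈ 10.1156


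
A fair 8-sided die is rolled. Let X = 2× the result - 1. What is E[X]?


E[die] = (1+8)/2 = 9/2
E[X] = 2×9/2 - 1 = 8

E[X] = 8


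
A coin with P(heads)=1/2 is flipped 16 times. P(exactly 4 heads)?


Binomial: P(X=4) = C(16,4)×p^4×(1-p)^12
= 1820 × 1/16 × 1/4096 = 455/16384

P(X=4) = 455/16384 ≈ 2.78%


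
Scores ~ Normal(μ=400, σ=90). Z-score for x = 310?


z = (x - μ)/σ = (310 - 400)/90 = -1.0

z = -1.0


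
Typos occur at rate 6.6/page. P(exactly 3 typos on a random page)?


Poisson(λ=6.6): P(X=3) = e^(-λ)×λ^k/k!
= e^(-6.6) × 6.6^3 / 3!
≈ 0.001360368038 × 287.496 / 6 ≈ 0.065183

P(X=3) ≈ 0.065183 ≈ 6.52%


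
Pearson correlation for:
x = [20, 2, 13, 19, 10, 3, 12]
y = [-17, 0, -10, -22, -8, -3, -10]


n=7, Σx=79, Σy=-70, Σxy=-1097, Σx²=1187, Σy²=1046
r = (7×(-1097) - 79×(-70))/√((7×1187 - 79²)(7×1046 - (-70)²))
= -2149/√(2068×2422) = -2149/√5008696 ≈ -2149/2238.0116 ≈ -0.9602

r ≈ -0.9602


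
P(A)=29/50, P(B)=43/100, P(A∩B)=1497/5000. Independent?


P(A)×P(B) = 1247/5000
P(A∩B) = 1497/5000
Not equal → NOT independent

No, not independent


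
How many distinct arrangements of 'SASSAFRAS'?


Letters: 9, freq: {'S': 4, 'A': 3, 'F': 1, 'R': 1}
9!/(4!×3!×1!×1!) = 362880/144 = 2520

2520


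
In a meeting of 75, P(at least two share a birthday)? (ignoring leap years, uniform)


P(all different) = Π(365-i)/365 for i=0..74
= 0.000280
P(match) = 1 - 0.000280 = 0.999720

P ≈ 0.9997 ≈ 99.97%


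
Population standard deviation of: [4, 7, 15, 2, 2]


Mean = 30/5 = 6
  (4-6)²=4
  (7-6)²=1
  (15-6)²=81
  (2-6)²=16
  (2-6)²=16
Σ(x-μ)² = 118
σ² = 118/5

σ = √(118/5) ≈ 4.8580


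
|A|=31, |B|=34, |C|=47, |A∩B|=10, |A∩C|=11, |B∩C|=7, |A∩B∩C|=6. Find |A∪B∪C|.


|A∪B∪C| = 31+34+47-10-11-7+6 = 90

|A∪B∪C| = 90


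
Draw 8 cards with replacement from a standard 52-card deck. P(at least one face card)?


P(not a face card) = 40/52 = 10/13
P(none in 8 draws) = (10/13)^8 = 100000000/815730721
P(≥1 face card) = 1 - 100000000/815730721 = 715730721/815730721

P = 715730721/815730721 ≈ 87.74%


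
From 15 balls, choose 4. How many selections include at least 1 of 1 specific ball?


Complement: C(15,4) - C(14,4) = 1365 - 1001 = 364

364


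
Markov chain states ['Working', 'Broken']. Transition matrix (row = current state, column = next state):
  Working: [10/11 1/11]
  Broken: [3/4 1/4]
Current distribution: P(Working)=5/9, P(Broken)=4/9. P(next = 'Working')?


P(next=Working) = Σᵢ P(now=i)×P(i→Working)
= 5/9×10/11 + 4/9×3/4
= 50/99 + 1/3 = 83/99

P = 83/99 ≈ 0.8384
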